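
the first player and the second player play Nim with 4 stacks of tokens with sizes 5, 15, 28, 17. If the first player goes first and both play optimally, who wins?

Nim-sum: 5 ⊕ 15 ⊕ 28 ⊕ 17 = 7.
The nim-sum is 7 ≠ 0, so this is an N-position: the player to move can win; the first player has a winning move.

the first player wins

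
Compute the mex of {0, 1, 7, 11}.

The values 0, 1 are all present; 2 is the first non-negative integer missing from the set.

2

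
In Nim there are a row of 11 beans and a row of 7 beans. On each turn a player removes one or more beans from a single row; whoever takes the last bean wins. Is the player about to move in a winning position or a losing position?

Winning position

Compute the nim-sum pairwise:
11 ⊕ 7 = 12
The nim-sum is 12 ≠ 0, so this is an N-position: the player to move can win.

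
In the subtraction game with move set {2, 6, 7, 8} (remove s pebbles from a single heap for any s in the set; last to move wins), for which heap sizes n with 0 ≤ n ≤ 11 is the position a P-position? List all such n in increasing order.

0, 1, 4, 5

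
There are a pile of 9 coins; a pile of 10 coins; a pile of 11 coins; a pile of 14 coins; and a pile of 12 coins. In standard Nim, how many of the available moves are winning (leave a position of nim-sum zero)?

5

Compute the nim-sum pairwise:
9 ⊕ 10 = 3
3 ⊕ 11 = 8
8 ⊕ 14 = 6
6 ⊕ 12 = 10
The overall nim-sum is X = 10. A pile of size p has a winning move iff p XOR X < p (reduce it to p XOR X).
  9: 9 XOR 10 = 3 < 9 — winning move (to 3).
  10: 10 XOR 10 = 0 < 10 — winning move (to 0).
  11: 11 XOR 10 = 1 < 11 — winning move (to 1).
  14: 14 XOR 10 = 4 < 14 — winning move (to 4).
  12: 12 XOR 10 = 6 < 12 — winning move (to 6).
That gives 5 winning moves.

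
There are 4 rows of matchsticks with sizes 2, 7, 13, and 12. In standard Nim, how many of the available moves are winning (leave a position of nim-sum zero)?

3

Compute the nim-sum pairwise:
2 ⊕ 7 = 5
5 ⊕ 13 = 8
8 ⊕ 12 = 4
The overall nim-sum is X = 4. A row of size p has a winning move iff p XOR X < p (reduce it to p XOR X).
  2: 2 XOR 4 = 6 ≥ 2 — no move.
  7: 7 XOR 4 = 3 < 7 — winning move (to 3).
  13: 13 XOR 4 = 9 < 13 — winning move (to 9).
  12: 12 XOR 4 = 8 < 12 — winning move (to 8).
That gives 3 winning moves.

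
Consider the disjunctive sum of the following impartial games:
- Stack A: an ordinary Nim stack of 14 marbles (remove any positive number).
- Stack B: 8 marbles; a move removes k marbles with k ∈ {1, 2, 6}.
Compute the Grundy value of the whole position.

15

Stack A is a plain Nim stack of size 14, so its Grundy value is 14.
For stack B, compute g(0), g(1), … with moves {1, 2, 6}:
g(0) = mex{} = 0
g(1) = mex{0} = 1
g(2) = mex{0,1} = 2
g(3) = mex{1,2} = 0
g(4) = mex{0,2} = 1
g(5) = mex{0,1} = 2
g(6) = mex{0,1,2} = 3
g(7) = mex{1,2,3} = 0
g(8) = mex{0,2,3} = 1
So g(8) = 1.
By the Sprague-Grundy theorem, the Grundy value of a sum of independent games is the XOR of the component values.
Combined value = 14 ⊕ 1 = 15.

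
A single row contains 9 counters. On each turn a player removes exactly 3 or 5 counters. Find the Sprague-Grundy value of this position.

0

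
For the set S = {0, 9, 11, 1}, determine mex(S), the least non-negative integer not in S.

2

The values 0, 1 are all present; 2 is the first non-negative integer missing from the set.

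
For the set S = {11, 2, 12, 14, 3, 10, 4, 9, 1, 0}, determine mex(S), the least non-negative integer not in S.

5

The values 0, 1, 2, 3, 4 are all present; 5 is the first non-negative integer missing from the set.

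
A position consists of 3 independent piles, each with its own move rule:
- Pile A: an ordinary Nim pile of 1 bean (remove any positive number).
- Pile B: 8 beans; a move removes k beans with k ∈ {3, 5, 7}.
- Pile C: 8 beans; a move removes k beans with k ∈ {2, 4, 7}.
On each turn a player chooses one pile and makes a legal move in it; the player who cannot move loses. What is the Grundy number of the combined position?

Pile A is a plain Nim pile of size 1, so its Grundy value is 1.
Grundy values for pile B (subtraction set {3, 5, 7}):
k:     0  1  2  3  4  5  6  7  8
g(k):  0  0  0  1  1  1  2  2  2
So g(8) = 2.
For pile C, compute g(0), g(1), … with moves {2, 4, 7}:
g(0) = mex{} = 0
g(1) = mex{} = 0
g(2) = mex{0} = 1
g(3) = mex{0} = 1
g(4) = mex{0,1} = 2
g(5) = mex{0,1} = 2
g(6) = mex{1,2} = 0
g(7) = mex{0,1,2} = 3
g(8) = mex{0,2} = 1
So g(8) = 1.
The value of a disjunctive sum is the nim-sum of the parts.
Combined value = 1 XOR 2 XOR 1 = 2.

2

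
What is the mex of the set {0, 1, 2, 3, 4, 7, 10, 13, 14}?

5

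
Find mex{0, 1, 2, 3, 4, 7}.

The values 0, 1, 2, 3, 4 are all present; 5 is the first non-negative integer missing from the set.

5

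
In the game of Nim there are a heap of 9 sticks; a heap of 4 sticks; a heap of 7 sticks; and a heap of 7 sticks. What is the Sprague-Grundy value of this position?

13

Compute the nim-sum pairwise:
9 XOR 4 = 13
13 XOR 7 = 10
10 XOR 7 = 13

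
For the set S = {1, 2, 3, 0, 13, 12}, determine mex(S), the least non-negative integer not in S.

4

The values 0, 1, 2, 3 are all present; 4 is the first non-negative integer missing from the set.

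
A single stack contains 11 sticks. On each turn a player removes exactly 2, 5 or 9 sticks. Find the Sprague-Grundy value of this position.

0

Grundy values for subtraction set {2, 5, 9}:
g(0) = mex{} = 0
g(1) = mex{} = 0
g(2) = mex{0} = 1
g(3) = mex{0} = 1
g(4) = mex{1} = 0
g(5) = mex{0,1} = 2
g(6) = mex{0} = 1
g(7) = mex{1,2} = 0
g(8) = mex{1} = 0
g(9) = mex{0} = 1
g(10) = mex{0,2} = 1
g(11) = mex{1} = 0
So g(11) = 0.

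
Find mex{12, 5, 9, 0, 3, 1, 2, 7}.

The values 0, 1, 2, 3 are all present; 4 is the first non-negative integer missing from the set.

4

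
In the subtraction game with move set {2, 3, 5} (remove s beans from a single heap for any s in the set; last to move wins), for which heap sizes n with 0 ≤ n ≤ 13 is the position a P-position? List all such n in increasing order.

0, 1, 7, 8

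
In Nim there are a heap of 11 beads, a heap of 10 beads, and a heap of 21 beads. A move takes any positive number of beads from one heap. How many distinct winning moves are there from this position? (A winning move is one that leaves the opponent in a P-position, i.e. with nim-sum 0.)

Nim-sum: 11 ⊕ 10 ⊕ 21 = 20.
The overall nim-sum is X = 20. A heap of size p has a winning move iff p XOR X < p (reduce it to p XOR X).
  11: 11 XOR 20 = 31 ≥ 11 — no move.
  10: 10 XOR 20 = 30 ≥ 10 — no move.
  21: 21 XOR 20 = 1 < 21 — winning move (to 1).
That gives 1 winning move.

1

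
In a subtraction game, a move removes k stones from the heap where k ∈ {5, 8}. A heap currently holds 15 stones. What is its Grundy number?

Compute g(0), g(1), … for moves {5, 8}:
k:     0  1  2  3  4  5  6  7  8  9 10 11 12 13 14 15
g(k):  0  0  0  0  0  1  1  1  1  1  2  2  2  0  0  0
So g(15) = 0.

0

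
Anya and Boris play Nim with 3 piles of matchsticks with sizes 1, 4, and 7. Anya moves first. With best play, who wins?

Anya wins

Bitwise XOR of the heap sizes:
  001  (1)
  100  (4)
  111  (7)
  ---
  010  (2)
The nim-sum is 2 ≠ 0, so this is an N-position: the player to move can win; Anya has a winning move.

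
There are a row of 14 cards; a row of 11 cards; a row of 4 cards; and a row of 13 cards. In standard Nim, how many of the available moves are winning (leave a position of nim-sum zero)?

3

Compute the nim-sum pairwise:
14 ⊕ 11 = 5
5 ⊕ 4 = 1
1 ⊕ 13 = 12
The overall nim-sum is X = 12. A row of size p has a winning move iff p XOR X < p (reduce it to p XOR X).
  14: 14 XOR 12 = 2 < 14 — winning move (to 2).
  11: 11 XOR 12 = 7 < 11 — winning move (to 7).
  4: 4 XOR 12 = 8 ≥ 4 — no move.
  13: 13 XOR 12 = 1 < 13 — winning move (to 1).
That gives 3 winning moves.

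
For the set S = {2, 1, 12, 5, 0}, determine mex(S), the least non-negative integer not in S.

The values 0, 1, 2 are all present; 3 is the first non-negative integer missing from the set.

3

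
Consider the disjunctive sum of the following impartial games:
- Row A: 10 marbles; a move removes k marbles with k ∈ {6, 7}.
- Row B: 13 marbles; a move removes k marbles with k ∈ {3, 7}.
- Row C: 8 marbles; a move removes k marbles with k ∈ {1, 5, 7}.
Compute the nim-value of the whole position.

0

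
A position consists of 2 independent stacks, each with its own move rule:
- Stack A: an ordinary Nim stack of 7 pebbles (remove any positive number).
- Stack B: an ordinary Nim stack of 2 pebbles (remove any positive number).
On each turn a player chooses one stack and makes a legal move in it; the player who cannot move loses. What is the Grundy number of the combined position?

Stack A is a plain Nim stack of size 7, so its Grundy value is 7.
Stack B is a plain Nim stack of size 2, so its Grundy value is 2.
The value of a disjunctive sum is the nim-sum of the parts.
Combined value = 7 ⊕ 2 = 5.

5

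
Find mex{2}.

0

0 is not in the set, so the mex is 0.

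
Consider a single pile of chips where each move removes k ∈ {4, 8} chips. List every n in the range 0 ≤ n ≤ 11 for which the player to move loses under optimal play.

0, 1, 2, 3

Grundy values for subtraction set {4, 8}:
g(0) = mex{} = 0
g(1) = mex{} = 0
g(2) = mex{} = 0
g(3) = mex{} = 0
g(4) = mex{0} = 1
g(5) = mex{0} = 1
g(6) = mex{0} = 1
g(7) = mex{0} = 1
g(8) = mex{0,1} = 2
g(9) = mex{0,1} = 2
g(10) = mex{0,1} = 2
g(11) = mex{0,1} = 2
The P-positions (g = 0) in 0..11 are 0, 1, 2, 3.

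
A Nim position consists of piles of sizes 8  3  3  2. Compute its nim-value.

10

Nim-sum: 8 ^ 3 ^ 3 ^ 2 = 10.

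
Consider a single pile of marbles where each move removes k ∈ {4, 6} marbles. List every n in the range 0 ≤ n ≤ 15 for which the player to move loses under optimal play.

Compute g(0), g(1), … for moves {4, 6}:
k:     0  1  2  3  4  5  6  7  8  9 10 11 12 13 14 15
g(k):  0  0  0  0  1  1  1  1  2  2  0  0  0  0  1  1
The P-positions (g = 0) in 0..15 are 0, 1, 2, 3, 10, 11, 12, 13.

0, 1, 2, 3, 10, 11, 12, 13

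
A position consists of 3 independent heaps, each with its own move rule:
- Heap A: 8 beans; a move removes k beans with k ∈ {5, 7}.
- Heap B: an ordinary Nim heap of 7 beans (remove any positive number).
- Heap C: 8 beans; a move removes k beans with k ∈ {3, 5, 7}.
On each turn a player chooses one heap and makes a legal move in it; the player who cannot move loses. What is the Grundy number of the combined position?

4

For heap A, compute g(0), g(1), … with moves {5, 7}:
k:     0  1  2  3  4  5  6  7  8
g(k):  0  0  0  0  0  1  1  1  1
So g(8) = 1.
Heap B is a plain Nim heap of size 7, so its Grundy value is 7.
For heap C, compute g(0), g(1), … with moves {3, 5, 7}:
k:     0  1  2  3  4  5  6  7  8
g(k):  0  0  0  1  1  1  2  2  2
So g(8) = 2.
The value of a disjunctive sum is the nim-sum of the parts.
Combined value = 1 ⊕ 7 ⊕ 2 = 4.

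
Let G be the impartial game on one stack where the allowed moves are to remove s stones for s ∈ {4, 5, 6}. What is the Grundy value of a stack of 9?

2

Grundy values for subtraction set {4, 5, 6}:
k:     0  1  2  3  4  5  6  7  8  9
g(k):  0  0  0  0  1  1  1  1  2  2
So g(9) = 2.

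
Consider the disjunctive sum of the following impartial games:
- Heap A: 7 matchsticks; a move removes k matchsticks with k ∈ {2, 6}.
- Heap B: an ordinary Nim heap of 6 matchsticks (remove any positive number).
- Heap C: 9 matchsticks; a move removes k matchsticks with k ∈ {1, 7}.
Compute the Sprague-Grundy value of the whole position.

6

Grundy values for heap A (subtraction set {2, 6}):
k:     0  1  2  3  4  5  6  7
g(k):  0  0  1  1  0  0  1  1
So g(7) = 1.
Heap B is a plain Nim heap of size 6, so its Grundy value is 6.
Build the Grundy sequence for heap C with g(k) = mex{g(k−s) : s ∈ {1, 7}, s ≤ k}:
g(0) = mex{} = 0
g(1) = mex{0} = 1
g(2) = mex{1} = 0
g(3) = mex{0} = 1
g(4) = mex{1} = 0
g(5) = mex{0} = 1
g(6) = mex{1} = 0
g(7) = mex{0} = 1
g(8) = mex{1} = 0
g(9) = mex{0} = 1
So g(9) = 1.
By the Sprague-Grundy theorem, the Grundy value of a sum of independent games is the XOR of the component values.
Combined value = 1 XOR 6 XOR 1 = 6.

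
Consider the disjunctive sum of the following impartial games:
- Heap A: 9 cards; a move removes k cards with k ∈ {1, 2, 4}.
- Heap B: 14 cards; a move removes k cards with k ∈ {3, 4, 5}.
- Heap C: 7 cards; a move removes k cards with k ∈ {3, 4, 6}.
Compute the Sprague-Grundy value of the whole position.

0

For heap A, compute g(0), g(1), … with moves {1, 2, 4}:
g(0) = mex{} = 0
g(1) = mex{0} = 1
g(2) = mex{0,1} = 2
g(3) = mex{1,2} = 0
g(4) = mex{0,2} = 1
g(5) = mex{0,1} = 2
g(6) = mex{1,2} = 0
g(7) = mex{0,2} = 1
g(8) = mex{0,1} = 2
g(9) = mex{1,2} = 0
So g(9) = 0.
For heap B, compute g(0), g(1), … with moves {3, 4, 5}:
k:     0  1  2  3  4  5  6  7  8  9 10 11 12 13 14
g(k):  0  0  0  1  1  1  2  2  0  0  0  1  1  1  2
So g(14) = 2.
For heap C, compute g(0), g(1), … with moves {3, 4, 6}:
k:     0  1  2  3  4  5  6  7
g(k):  0  0  0  1  1  1  2  2
So g(7) = 2.
By the Sprague-Grundy theorem, the Grundy value of a sum of independent games is the XOR of the component values.
Combined value = 0 XOR 2 XOR 2 = 0.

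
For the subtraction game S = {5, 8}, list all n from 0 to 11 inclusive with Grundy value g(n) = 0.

0, 1, 2, 3, 4

Grundy values for subtraction set {5, 8}:
k:     0  1  2  3  4  5  6  7  8  9 10 11
g(k):  0  0  0  0  0  1  1  1  1  1  2  2
The P-positions (g = 0) in 0..11 are 0, 1, 2, 3, 4.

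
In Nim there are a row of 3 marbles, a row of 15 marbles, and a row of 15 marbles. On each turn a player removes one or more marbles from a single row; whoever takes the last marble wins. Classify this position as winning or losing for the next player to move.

In binary:
  0011  (3)
  1111  (15)
  1111  (15)
  ----
  0011  (3)
The nim-sum is 3 ≠ 0, so this is an N-position: the player to move can win.

Winning position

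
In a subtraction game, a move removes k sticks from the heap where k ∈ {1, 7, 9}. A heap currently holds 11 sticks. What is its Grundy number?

Compute g(0), g(1), … for moves {1, 7, 9}:
g(0) = mex{} = 0
g(1) = mex{0} = 1
g(2) = mex{1} = 0
g(3) = mex{0} = 1
g(4) = mex{1} = 0
g(5) = mex{0} = 1
g(6) = mex{1} = 0
g(7) = mex{0} = 1
g(8) = mex{1} = 0
g(9) = mex{0} = 1
g(10) = mex{1} = 0
g(11) = mex{0} = 1
So g(11) = 1.

1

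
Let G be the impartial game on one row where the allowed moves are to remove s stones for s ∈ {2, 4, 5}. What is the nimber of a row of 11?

2

Build the Grundy sequence with g(k) = mex{g(k−s) : s ∈ {2, 4, 5}, s ≤ k}:
g(0) = mex{} = 0
g(1) = mex{} = 0
g(2) = mex{0} = 1
g(3) = mex{0} = 1
g(4) = mex{0,1} = 2
g(5) = mex{0,1} = 2
g(6) = mex{0,1,2} = 3
g(7) = mex{1,2} = 0
g(8) = mex{1,2,3} = 0
g(9) = mex{0,2} = 1
g(10) = mex{0,2,3} = 1
g(11) = mex{0,1,3} = 2
So g(11) = 2.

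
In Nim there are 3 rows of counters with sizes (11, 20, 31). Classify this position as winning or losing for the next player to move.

Nim-sum: 11 XOR 20 XOR 31 = 0.
The nim-sum is 0, so this is a P-position: the player to move is in a losing position under optimal play.

Losing position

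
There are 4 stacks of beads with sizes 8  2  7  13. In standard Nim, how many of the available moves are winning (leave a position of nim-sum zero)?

0

Compute the nim-sum pairwise:
8 XOR 2 = 10
10 XOR 7 = 13
13 XOR 13 = 0
The nim-sum is already 0, so every move leaves a nonzero nim-sum — there are no winning moves.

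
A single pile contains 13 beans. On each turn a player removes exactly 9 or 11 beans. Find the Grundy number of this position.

1

Compute g(0), g(1), … for moves {9, 11}:
k:     0  1  2  3  4  5  6  7  8  9 10 11 12 13
g(k):  0  0  0  0  0  0  0  0  0  1  1  1  1  1
So g(13) = 1.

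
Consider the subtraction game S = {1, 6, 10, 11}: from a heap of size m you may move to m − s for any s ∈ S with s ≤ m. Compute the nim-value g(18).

Grundy values for subtraction set {1, 6, 10, 11}:
k:     0  1  2  3  4  5  6  7  8  9 10 11 12 13 14 15 16 17 18
g(k):  0  1  0  1  0  1  2  0  1  0  1  2  3  2  3  2  0  1  2
So g(18) = 2.

2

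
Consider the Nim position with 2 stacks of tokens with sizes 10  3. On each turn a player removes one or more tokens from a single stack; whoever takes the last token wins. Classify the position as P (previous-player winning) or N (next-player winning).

N-position

In binary:
  1010  (10)
  0011  (3)
  ----
  1001  (9)
The nim-sum is 9 ≠ 0, so this is an N-position: the player to move can win.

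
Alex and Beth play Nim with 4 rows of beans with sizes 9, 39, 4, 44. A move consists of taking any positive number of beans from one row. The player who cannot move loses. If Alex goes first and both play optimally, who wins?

Alex wins

Nim-sum: 9 ⊕ 39 ⊕ 4 ⊕ 44 = 6.
The nim-sum is 6 ≠ 0, so this is an N-position: the player to move can win; Alex has a winning move.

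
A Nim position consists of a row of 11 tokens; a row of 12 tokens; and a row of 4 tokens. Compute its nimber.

3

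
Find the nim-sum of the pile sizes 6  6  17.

17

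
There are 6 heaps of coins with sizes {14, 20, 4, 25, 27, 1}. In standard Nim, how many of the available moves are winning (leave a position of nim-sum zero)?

3

Nim-sum: 14 ⊕ 20 ⊕ 4 ⊕ 25 ⊕ 27 ⊕ 1 = 29.
The overall nim-sum is X = 29. A heap of size p has a winning move iff p XOR X < p (reduce it to p XOR X).
  14: 14 XOR 29 = 19 ≥ 14 — no move.
  20: 20 XOR 29 = 9 < 20 — winning move (to 9).
  4: 4 XOR 29 = 25 ≥ 4 — no move.
  25: 25 XOR 29 = 4 < 25 — winning move (to 4).
  27: 27 XOR 29 = 6 < 27 — winning move (to 6).
  1: 1 XOR 29 = 28 ≥ 1 — no move.
That gives 3 winning moves.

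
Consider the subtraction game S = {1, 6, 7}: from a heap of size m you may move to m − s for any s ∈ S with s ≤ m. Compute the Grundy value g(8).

2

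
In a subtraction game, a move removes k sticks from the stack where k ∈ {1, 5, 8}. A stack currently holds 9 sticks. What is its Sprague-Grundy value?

3

Compute g(0), g(1), … for moves {1, 5, 8}:
k:     0  1  2  3  4  5  6  7  8  9
g(k):  0  1  0  1  0  1  0  1  2  3
So g(9) = 3.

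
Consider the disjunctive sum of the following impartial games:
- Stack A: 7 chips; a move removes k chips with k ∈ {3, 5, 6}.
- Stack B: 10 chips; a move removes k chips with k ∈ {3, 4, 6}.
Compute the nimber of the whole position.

2

Grundy values for stack A (subtraction set {3, 5, 6}):
g(0) = mex{} = 0
g(1) = mex{} = 0
g(2) = mex{} = 0
g(3) = mex{0} = 1
g(4) = mex{0} = 1
g(5) = mex{0} = 1
g(6) = mex{0,1} = 2
g(7) = mex{0,1} = 2
So g(7) = 2.
Grundy values for stack B (subtraction set {3, 4, 6}):
k:     0  1  2  3  4  5  6  7  8  9 10
g(k):  0  0  0  1  1  1  2  2  2  0  0
So g(10) = 0.
The value of a disjunctive sum is the nim-sum of the parts.
Combined value = 2 ⊕ 0 = 2.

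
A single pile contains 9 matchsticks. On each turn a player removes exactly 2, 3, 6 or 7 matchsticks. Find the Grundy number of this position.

0

Grundy values for subtraction set {2, 3, 6, 7}:
k:     0  1  2  3  4  5  6  7  8  9
g(k):  0  0  1  1  2  0  3  1  2  0
So g(9) = 0.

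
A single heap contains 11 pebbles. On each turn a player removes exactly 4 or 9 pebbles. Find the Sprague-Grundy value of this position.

2

Build the Grundy sequence with g(k) = mex{g(k−s) : s ∈ {4, 9}, s ≤ k}:
g(0) = mex{} = 0
g(1) = mex{} = 0
g(2) = mex{} = 0
g(3) = mex{} = 0
g(4) = mex{0} = 1
g(5) = mex{0} = 1
g(6) = mex{0} = 1
g(7) = mex{0} = 1
g(8) = mex{1} = 0
g(9) = mex{0,1} = 2
g(10) = mex{0,1} = 2
g(11) = mex{0,1} = 2
So g(11) = 2.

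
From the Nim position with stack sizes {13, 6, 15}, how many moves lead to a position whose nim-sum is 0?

Compute the nim-sum pairwise:
13 ^ 6 = 11
11 ^ 15 = 4
The overall nim-sum is X = 4. A stack of size p has a winning move iff p XOR X < p (reduce it to p XOR X).
  13: 13 XOR 4 = 9 < 13 — winning move (to 9).
  6: 6 XOR 4 = 2 < 6 — winning move (to 2).
  15: 15 XOR 4 = 11 < 15 — winning move (to 11).
That gives 3 winning moves.

3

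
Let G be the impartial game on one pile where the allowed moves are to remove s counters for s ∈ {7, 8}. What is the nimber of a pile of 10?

Grundy values for subtraction set {7, 8}:
k:     0  1  2  3  4  5  6  7  8  9 10
g(k):  0  0  0  0  0  0  0  1  1  1  1
So g(10) = 1.

1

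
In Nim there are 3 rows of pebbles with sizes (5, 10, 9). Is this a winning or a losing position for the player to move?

Nim-sum: 5 XOR 10 XOR 9 = 6.
The nim-sum is 6 ≠ 0, so this is an N-position: the player to move can win.

Winning position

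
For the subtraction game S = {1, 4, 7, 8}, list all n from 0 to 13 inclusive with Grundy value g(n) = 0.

0, 2, 5, 11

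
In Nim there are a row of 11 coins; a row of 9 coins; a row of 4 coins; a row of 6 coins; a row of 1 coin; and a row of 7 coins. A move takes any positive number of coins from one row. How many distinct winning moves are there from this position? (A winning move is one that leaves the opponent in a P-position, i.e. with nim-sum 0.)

In binary:
  1011  (11)
  1001  (9)
  0100  (4)
  0110  (6)
  0001  (1)
  0111  (7)
  ----
  0110  (6)
The overall nim-sum is X = 6. A row of size p has a winning move iff p XOR X < p (reduce it to p XOR X).
  11: 11 XOR 6 = 13 ≥ 11 — no move.
  9: 9 XOR 6 = 15 ≥ 9 — no move.
  4: 4 XOR 6 = 2 < 4 — winning move (to 2).
  6: 6 XOR 6 = 0 < 6 — winning move (to 0).
  1: 1 XOR 6 = 7 ≥ 1 — no move.
  7: 7 XOR 6 = 1 < 7 — winning move (to 1).
That gives 3 winning moves.

3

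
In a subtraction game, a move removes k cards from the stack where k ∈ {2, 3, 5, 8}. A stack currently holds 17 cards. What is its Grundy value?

Build the Grundy sequence with g(k) = mex{g(k−s) : s ∈ {2, 3, 5, 8}, s ≤ k}:
k:     0  1  2  3  4  5  6  7  8  9 10 11 12 13 14 15 16 17
g(k):  0  0  1  1  2  2  3  0  4  1  3  0  4  1  2  2  3  0
So g(17) = 0.

0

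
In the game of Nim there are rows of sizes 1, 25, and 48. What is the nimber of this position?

40

Compute the nim-sum pairwise:
1 ⊕ 25 = 24
24 ⊕ 48 = 40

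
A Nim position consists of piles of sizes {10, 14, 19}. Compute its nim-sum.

23

Write each in binary and XOR column by column:
  01010  (10)
  01110  (14)
  10011  (19)
  -----
  10111  (23)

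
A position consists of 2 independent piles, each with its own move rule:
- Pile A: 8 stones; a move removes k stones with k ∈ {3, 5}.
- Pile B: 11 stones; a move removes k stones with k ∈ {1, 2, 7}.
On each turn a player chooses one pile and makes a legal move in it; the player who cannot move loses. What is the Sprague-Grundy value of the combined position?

2

Build the Grundy sequence for pile A with g(k) = mex{g(k−s) : s ∈ {3, 5}, s ≤ k}:
k:     0  1  2  3  4  5  6  7  8
g(k):  0  0  0  1  1  1  2  2  0
So g(8) = 0.
Grundy values for pile B (subtraction set {1, 2, 7}):
g(0) = mex{} = 0
g(1) = mex{0} = 1
g(2) = mex{0,1} = 2
g(3) = mex{1,2} = 0
g(4) = mex{0,2} = 1
g(5) = mex{0,1} = 2
g(6) = mex{1,2} = 0
g(7) = mex{0,2} = 1
g(8) = mex{0,1} = 2
g(9) = mex{1,2} = 0
g(10) = mex{0,2} = 1
g(11) = mex{0,1} = 2
So g(11) = 2.
By the Sprague-Grundy theorem, the Grundy value of a sum of independent games is the XOR of the component values.
Combined value = 0 XOR 2 = 2.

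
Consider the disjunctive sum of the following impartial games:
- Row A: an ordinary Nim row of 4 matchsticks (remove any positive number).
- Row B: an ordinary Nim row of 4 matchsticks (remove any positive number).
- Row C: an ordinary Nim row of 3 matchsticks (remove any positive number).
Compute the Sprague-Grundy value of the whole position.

Row A is a plain Nim row of size 4, so its Grundy value is 4.
Row B is a plain Nim row of size 4, so its Grundy value is 4.
Row C is a plain Nim row of size 3, so its Grundy value is 3.
By the Sprague-Grundy theorem, the Grundy value of a sum of independent games is the XOR of the component values.
Combined value = 4 ⊕ 4 ⊕ 3 = 3.

3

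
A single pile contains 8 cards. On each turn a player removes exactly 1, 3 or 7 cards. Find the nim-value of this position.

0

Compute g(0), g(1), … for moves {1, 3, 7}:
k:     0  1  2  3  4  5  6  7  8
g(k):  0  1  0  1  0  1  0  1  0
So g(8) = 0.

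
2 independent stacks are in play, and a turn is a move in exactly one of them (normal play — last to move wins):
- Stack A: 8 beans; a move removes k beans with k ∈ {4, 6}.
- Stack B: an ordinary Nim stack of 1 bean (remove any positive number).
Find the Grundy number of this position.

For stack A, compute g(0), g(1), … with moves {4, 6}:
k:     0  1  2  3  4  5  6  7  8
g(k):  0  0  0  0  1  1  1  1  2
So g(8) = 2.
Stack B is a plain Nim stack of size 1, so its Grundy value is 1.
By the Sprague-Grundy theorem, the Grundy value of a sum of independent games is the XOR of the component values.
Combined value = 2 XOR 1 = 3.

3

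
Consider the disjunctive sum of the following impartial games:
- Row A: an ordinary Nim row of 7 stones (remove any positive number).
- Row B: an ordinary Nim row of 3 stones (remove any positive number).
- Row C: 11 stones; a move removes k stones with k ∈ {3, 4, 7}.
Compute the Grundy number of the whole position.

4

Row A is a plain Nim row of size 7, so its Grundy value is 7.
Row B is a plain Nim row of size 3, so its Grundy value is 3.
Build the Grundy sequence for row C with g(k) = mex{g(k−s) : s ∈ {3, 4, 7}, s ≤ k}:
k:     0  1  2  3  4  5  6  7  8  9 10 11
g(k):  0  0  0  1  1  1  2  2  2  3  0  0
So g(11) = 0.
The value of a disjunctive sum is the nim-sum of the parts.
Combined value = 7 XOR 3 XOR 0 = 4.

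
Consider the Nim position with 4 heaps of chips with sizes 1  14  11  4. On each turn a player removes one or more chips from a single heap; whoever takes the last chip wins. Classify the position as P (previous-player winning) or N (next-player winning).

Write each in binary and XOR column by column:
  0001  (1)
  1110  (14)
  1011  (11)
  0100  (4)
  ----
  0000  (0)
The nim-sum is 0, so this is a P-position: the player to move is in a losing position under optimal play.

P-position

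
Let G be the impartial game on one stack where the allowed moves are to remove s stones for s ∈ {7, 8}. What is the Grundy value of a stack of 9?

1

Build the Grundy sequence with g(k) = mex{g(k−s) : s ∈ {7, 8}, s ≤ k}:
g(0) = mex{} = 0
g(1) = mex{} = 0
g(2) = mex{} = 0
g(3) = mex{} = 0
g(4) = mex{} = 0
g(5) = mex{} = 0
g(6) = mex{} = 0
g(7) = mex{0} = 1
g(8) = mex{0} = 1
g(9) = mex{0} = 1
So g(9) = 1.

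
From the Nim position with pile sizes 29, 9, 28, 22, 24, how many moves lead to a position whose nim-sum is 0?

3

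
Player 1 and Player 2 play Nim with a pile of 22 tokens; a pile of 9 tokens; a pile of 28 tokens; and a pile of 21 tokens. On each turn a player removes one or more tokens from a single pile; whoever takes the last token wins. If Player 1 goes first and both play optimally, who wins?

Player 1 wins

Compute the nim-sum pairwise:
22 XOR 9 = 31
31 XOR 28 = 3
3 XOR 21 = 22
The nim-sum is 22 ≠ 0, so this is an N-position: the player to move can win; Player 1 has a winning move.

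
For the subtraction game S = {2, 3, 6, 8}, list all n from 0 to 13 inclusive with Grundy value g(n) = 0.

0, 1, 5, 10

Compute g(0), g(1), … for moves {2, 3, 6, 8}:
g(0) = mex{} = 0
g(1) = mex{} = 0
g(2) = mex{0} = 1
g(3) = mex{0} = 1
g(4) = mex{0,1} = 2
g(5) = mex{1} = 0
g(6) = mex{0,1,2} = 3
g(7) = mex{0,2} = 1
g(8) = mex{0,1,3} = 2
g(9) = mex{0,1,3} = 2
g(10) = mex{1,2} = 0
g(11) = mex{0,1,2} = 3
g(12) = mex{0,2,3} = 1
g(13) = mex{0,1,3} = 2
The P-positions (g = 0) in 0..13 are 0, 1, 5, 10.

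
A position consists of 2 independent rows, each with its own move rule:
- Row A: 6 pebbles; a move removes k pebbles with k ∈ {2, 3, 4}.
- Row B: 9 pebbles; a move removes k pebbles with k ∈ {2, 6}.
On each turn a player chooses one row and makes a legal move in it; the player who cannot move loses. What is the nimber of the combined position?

Grundy values for row A (subtraction set {2, 3, 4}):
g(0) = mex{} = 0
g(1) = mex{} = 0
g(2) = mex{0} = 1
g(3) = mex{0} = 1
g(4) = mex{0,1} = 2
g(5) = mex{0,1} = 2
g(6) = mex{1,2} = 0
So g(6) = 0.
Build the Grundy sequence for row B with g(k) = mex{g(k−s) : s ∈ {2, 6}, s ≤ k}:
g(0) = mex{} = 0
g(1) = mex{} = 0
g(2) = mex{0} = 1
g(3) = mex{0} = 1
g(4) = mex{1} = 0
g(5) = mex{1} = 0
g(6) = mex{0} = 1
g(7) = mex{0} = 1
g(8) = mex{1} = 0
g(9) = mex{1} = 0
So g(9) = 0.
The value of a disjunctive sum is the nim-sum of the parts.
Combined value = 0 ⊕ 0 = 0.

0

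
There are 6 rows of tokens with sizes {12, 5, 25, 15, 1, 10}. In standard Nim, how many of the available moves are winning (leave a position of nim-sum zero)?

1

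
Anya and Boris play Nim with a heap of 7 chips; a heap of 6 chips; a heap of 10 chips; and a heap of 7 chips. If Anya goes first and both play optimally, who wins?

Anya wins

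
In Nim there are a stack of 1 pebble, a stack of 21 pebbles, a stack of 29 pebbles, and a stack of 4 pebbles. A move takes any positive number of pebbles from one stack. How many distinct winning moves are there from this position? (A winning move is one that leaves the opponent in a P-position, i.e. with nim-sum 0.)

In binary:
  00001  (1)
  10101  (21)
  11101  (29)
  00100  (4)
  -----
  01101  (13)
The overall nim-sum is X = 13. A stack of size p has a winning move iff p XOR X < p (reduce it to p XOR X).
  1: 1 XOR 13 = 12 ≥ 1 — no move.
  21: 21 XOR 13 = 24 ≥ 21 — no move.
  29: 29 XOR 13 = 16 < 29 — winning move (to 16).
  4: 4 XOR 13 = 9 ≥ 4 — no move.
That gives 1 winning move.

1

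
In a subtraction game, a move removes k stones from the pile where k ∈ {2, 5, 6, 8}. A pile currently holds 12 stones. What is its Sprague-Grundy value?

Compute g(0), g(1), … for moves {2, 5, 6, 8}:
g(0) = mex{} = 0
g(1) = mex{} = 0
g(2) = mex{0} = 1
g(3) = mex{0} = 1
g(4) = mex{1} = 0
g(5) = mex{0,1} = 2
g(6) = mex{0} = 1
g(7) = mex{0,1,2} = 3
g(8) = mex{0,1} = 2
g(9) = mex{0,1,3} = 2
g(10) = mex{0,1,2} = 3
g(11) = mex{1,2} = 0
g(12) = mex{0,1,3} = 2
So g(12) = 2.

2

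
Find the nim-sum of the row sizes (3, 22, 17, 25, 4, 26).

Nim-sum: 3 XOR 22 XOR 17 XOR 25 XOR 4 XOR 26 = 3.

3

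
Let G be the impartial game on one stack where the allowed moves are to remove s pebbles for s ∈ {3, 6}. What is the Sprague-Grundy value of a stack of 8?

2

Compute g(0), g(1), … for moves {3, 6}:
k:     0  1  2  3  4  5  6  7  8
g(k):  0  0  0  1  1  1  2  2  2
So g(8) = 2.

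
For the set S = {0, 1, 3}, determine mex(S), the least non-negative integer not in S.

The values 0, 1 are all present; 2 is the first non-negative integer missing from the set.

2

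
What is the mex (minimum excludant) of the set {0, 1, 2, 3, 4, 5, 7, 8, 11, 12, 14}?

6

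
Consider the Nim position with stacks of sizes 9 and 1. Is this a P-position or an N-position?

N-position

Compute the nim-sum pairwise:
9 XOR 1 = 8
The nim-sum is 8 ≠ 0, so this is an N-position: the player to move can win.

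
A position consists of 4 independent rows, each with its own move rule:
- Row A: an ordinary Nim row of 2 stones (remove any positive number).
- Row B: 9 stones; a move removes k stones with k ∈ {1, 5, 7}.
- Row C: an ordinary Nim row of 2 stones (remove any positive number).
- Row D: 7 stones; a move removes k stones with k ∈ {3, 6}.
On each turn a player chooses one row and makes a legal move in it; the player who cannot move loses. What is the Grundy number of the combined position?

Row A is a plain Nim row of size 2, so its Grundy value is 2.
Grundy values for row B (subtraction set {1, 5, 7}):
k:     0  1  2  3  4  5  6  7  8  9
g(k):  0  1  0  1  0  1  0  1  0  1
So g(9) = 1.
Row C is a plain Nim row of size 2, so its Grundy value is 2.
Build the Grundy sequence for row D with g(k) = mex{g(k−s) : s ∈ {3, 6}, s ≤ k}:
g(0) = mex{} = 0
g(1) = mex{} = 0
g(2) = mex{} = 0
g(3) = mex{0} = 1
g(4) = mex{0} = 1
g(5) = mex{0} = 1
g(6) = mex{0,1} = 2
g(7) = mex{0,1} = 2
So g(7) = 2.
By the Sprague-Grundy theorem, the Grundy value of a sum of independent games is the XOR of the component values.
Combined value = 2 ⊕ 1 ⊕ 2 ⊕ 2 = 3.

3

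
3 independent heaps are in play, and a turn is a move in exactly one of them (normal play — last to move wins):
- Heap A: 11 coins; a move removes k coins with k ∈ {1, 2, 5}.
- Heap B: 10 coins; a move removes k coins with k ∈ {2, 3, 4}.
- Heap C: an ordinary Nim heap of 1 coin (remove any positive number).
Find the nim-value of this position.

Build the Grundy sequence for heap A with g(k) = mex{g(k−s) : s ∈ {1, 2, 5}, s ≤ k}:
k:     0  1  2  3  4  5  6  7  8  9 10 11
g(k):  0  1  2  0  1  2  0  1  2  0  1  2
So g(11) = 2.
Grundy values for heap B (subtraction set {2, 3, 4}):
k:     0  1  2  3  4  5  6  7  8  9 10
g(k):  0  0  1  1  2  2  0  0  1  1  2
So g(10) = 2.
Heap C is a plain Nim heap of size 1, so its Grundy value is 1.
The value of a disjunctive sum is the nim-sum of the parts.
Combined value = 2 ⊕ 2 ⊕ 1 = 1.

1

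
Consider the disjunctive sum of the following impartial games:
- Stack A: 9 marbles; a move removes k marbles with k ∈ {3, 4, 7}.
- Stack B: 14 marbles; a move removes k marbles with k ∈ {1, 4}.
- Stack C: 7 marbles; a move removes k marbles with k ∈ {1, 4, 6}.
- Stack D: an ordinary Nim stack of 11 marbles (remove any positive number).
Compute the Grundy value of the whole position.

Grundy values for stack A (subtraction set {3, 4, 7}):
k:     0  1  2  3  4  5  6  7  8  9
g(k):  0  0  0  1  1  1  2  2  2  3
So g(9) = 3.
For stack B, compute g(0), g(1), … with moves {1, 4}:
g(0) = mex{} = 0
g(1) = mex{0} = 1
g(2) = mex{1} = 0
g(3) = mex{0} = 1
g(4) = mex{0,1} = 2
g(5) = mex{1,2} = 0
g(6) = mex{0} = 1
g(7) = mex{1} = 0
g(8) = mex{0,2} = 1
g(9) = mex{0,1} = 2
g(10) = mex{1,2} = 0
g(11) = mex{0} = 1
g(12) = mex{1} = 0
g(13) = mex{0,2} = 1
g(14) = mex{0,1} = 2
So g(14) = 2.
Build the Grundy sequence for stack C with g(k) = mex{g(k−s) : s ∈ {1, 4, 6}, s ≤ k}:
k:     0  1  2  3  4  5  6  7
g(k):  0  1  0  1  2  0  1  0
So g(7) = 0.
Stack D is a plain Nim stack of size 11, so its Grundy value is 11.
By the Sprague-Grundy theorem, the Grundy value of a sum of independent games is the XOR of the component values.
Combined value = 3 XOR 2 XOR 0 XOR 11 = 10.

10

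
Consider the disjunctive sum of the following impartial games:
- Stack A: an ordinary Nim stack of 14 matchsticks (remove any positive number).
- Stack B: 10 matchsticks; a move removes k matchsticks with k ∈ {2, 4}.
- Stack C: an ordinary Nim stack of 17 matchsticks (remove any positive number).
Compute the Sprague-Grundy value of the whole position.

29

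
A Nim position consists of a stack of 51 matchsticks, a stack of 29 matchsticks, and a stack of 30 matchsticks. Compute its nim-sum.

Nim-sum: 51 ^ 29 ^ 30 = 48.

48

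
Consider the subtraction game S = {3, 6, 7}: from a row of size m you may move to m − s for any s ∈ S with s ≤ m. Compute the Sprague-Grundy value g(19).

3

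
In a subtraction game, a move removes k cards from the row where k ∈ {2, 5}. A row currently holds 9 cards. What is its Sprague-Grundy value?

1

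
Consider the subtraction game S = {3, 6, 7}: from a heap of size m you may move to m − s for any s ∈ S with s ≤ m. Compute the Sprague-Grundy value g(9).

Build the Grundy sequence with g(k) = mex{g(k−s) : s ∈ {3, 6, 7}, s ≤ k}:
g(0) = mex{} = 0
g(1) = mex{} = 0
g(2) = mex{} = 0
g(3) = mex{0} = 1
g(4) = mex{0} = 1
g(5) = mex{0} = 1
g(6) = mex{0,1} = 2
g(7) = mex{0,1} = 2
g(8) = mex{0,1} = 2
g(9) = mex{0,1,2} = 3
So g(9) = 3.

3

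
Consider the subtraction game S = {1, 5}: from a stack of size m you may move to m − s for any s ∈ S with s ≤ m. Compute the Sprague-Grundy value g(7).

Grundy values for subtraction set {1, 5}:
k:     0  1  2  3  4  5  6  7
g(k):  0  1  0  1  0  1  0  1
So g(7) = 1.

1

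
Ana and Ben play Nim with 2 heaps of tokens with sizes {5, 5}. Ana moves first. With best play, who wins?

In binary:
  101  (5)
  101  (5)
  ---
  000  (0)
The nim-sum is 0, so this is a P-position: the player to move is in a losing position under optimal play; Ana is about to move from it and so loses — Ben wins.

Ben wins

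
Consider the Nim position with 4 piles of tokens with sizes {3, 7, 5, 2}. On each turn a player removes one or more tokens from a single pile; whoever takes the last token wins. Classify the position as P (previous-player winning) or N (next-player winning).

Write each in binary and XOR column by column:
  011  (3)
  111  (7)
  101  (5)
  010  (2)
  ---
  011  (3)
The nim-sum is 3 ≠ 0, so this is an N-position: the player to move can win.

N-position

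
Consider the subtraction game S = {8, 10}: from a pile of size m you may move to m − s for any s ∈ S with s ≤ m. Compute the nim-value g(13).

Grundy values for subtraction set {8, 10}:
g(0) = mex{} = 0
g(1) = mex{} = 0
g(2) = mex{} = 0
g(3) = mex{} = 0
g(4) = mex{} = 0
g(5) = mex{} = 0
g(6) = mex{} = 0
g(7) = mex{} = 0
g(8) = mex{0} = 1
g(9) = mex{0} = 1
g(10) = mex{0} = 1
g(11) = mex{0} = 1
g(12) = mex{0} = 1
g(13) = mex{0} = 1
So g(13) = 1.

1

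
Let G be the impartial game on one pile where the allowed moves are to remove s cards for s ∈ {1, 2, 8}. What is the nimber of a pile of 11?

Grundy values for subtraction set {1, 2, 8}:
k:     0  1  2  3  4  5  6  7  8  9 10 11
g(k):  0  1  2  0  1  2  0  1  2  0  1  2
So g(11) = 2.

2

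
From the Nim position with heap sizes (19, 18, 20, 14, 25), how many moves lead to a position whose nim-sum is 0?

3

Bitwise XOR of the heap sizes:
  10011  (19)
  10010  (18)
  10100  (20)
  01110  (14)
  11001  (25)
  -----
  00010  (2)
The overall nim-sum is X = 2. A heap of size p has a winning move iff p XOR X < p (reduce it to p XOR X).
  19: 19 XOR 2 = 17 < 19 — winning move (to 17).
  18: 18 XOR 2 = 16 < 18 — winning move (to 16).
  20: 20 XOR 2 = 22 ≥ 20 — no move.
  14: 14 XOR 2 = 12 < 14 — winning move (to 12).
  25: 25 XOR 2 = 27 ≥ 25 — no move.
That gives 3 winning moves.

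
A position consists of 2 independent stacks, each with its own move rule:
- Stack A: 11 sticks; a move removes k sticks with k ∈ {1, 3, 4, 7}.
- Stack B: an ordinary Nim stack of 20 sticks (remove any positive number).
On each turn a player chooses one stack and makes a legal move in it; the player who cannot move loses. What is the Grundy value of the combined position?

21

Build the Grundy sequence for stack A with g(k) = mex{g(k−s) : s ∈ {1, 3, 4, 7}, s ≤ k}:
k:     0  1  2  3  4  5  6  7  8  9 10 11
g(k):  0  1  0  1  2  3  2  3  0  1  0  1
So g(11) = 1.
Stack B is a plain Nim stack of size 20, so its Grundy value is 20.
By the Sprague-Grundy theorem, the Grundy value of a sum of independent games is the XOR of the component values.
Combined value = 1 XOR 20 = 21.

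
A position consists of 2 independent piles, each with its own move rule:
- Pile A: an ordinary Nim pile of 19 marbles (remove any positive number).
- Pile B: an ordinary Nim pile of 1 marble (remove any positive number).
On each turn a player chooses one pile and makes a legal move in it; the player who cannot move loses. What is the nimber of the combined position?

18

Pile A is a plain Nim pile of size 19, so its Grundy value is 19.
Pile B is a plain Nim pile of size 1, so its Grundy value is 1.
By the Sprague-Grundy theorem, the Grundy value of a sum of independent games is the XOR of the component values.
Combined value = 19 ⊕ 1 = 18.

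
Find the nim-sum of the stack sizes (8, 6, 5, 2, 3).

10

Nim-sum: 8 XOR 6 XOR 5 XOR 2 XOR 3 = 10.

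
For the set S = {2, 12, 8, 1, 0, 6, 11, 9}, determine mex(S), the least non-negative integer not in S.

3

The values 0, 1, 2 are all present; 3 is the first non-negative integer missing from the set.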